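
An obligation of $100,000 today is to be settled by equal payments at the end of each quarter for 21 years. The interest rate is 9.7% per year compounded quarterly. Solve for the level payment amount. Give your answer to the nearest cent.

Level ordinary annuity; solve PV = PMT × [(1 − (1+r)^−n)/r] for PMT.
Periodic rate r = 0.097/4 per quarter; n is counted in quarters.
With n = 84: PMT = 100,000 / ([(1 − (1+r)^−n)/r]) = $2,799.03

$2,799.03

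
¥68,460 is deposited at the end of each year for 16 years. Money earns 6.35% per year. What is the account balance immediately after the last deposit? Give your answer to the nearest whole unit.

¥1,808,998

This is an ordinary annuity: 16 deposits of ¥68,460 at the end of each year.
Periodic rate r = 0.0635 per year.
FV = PMT × [((1+r)^n − 1)/r] = 68,460 × [(1+r)^16 − 1] / r = ¥1,808,998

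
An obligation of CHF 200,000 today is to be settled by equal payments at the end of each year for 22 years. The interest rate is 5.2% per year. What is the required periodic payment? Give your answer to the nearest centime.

CHF 15,472.36

Level ordinary annuity; solve PV = PMT × [(1 − (1+r)^−n)/r] for PMT.
Periodic rate r = 0.052 per year.
With n = 22: PMT = 200,000 / ([(1 − (1+r)^−n)/r]) = CHF 15,472.36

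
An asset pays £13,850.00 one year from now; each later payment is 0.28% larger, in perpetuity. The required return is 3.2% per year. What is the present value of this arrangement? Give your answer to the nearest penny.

Periodic rate r = 0.032 per year.
Growing perpetuity (Gordon): PV = PMT₁ / (r − g) = 13,850 / (r − 0.0028) = £474,315.07.

£474,315.07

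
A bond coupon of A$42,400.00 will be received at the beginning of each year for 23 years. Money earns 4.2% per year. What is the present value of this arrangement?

This is an annuity due: 23 payments of A$42,400.00 at the beginning of each year.
Periodic rate r = 0.042 per year.
PV = PMT × [(1 − (1+r)^−n)/r] × (1+r) = 42,400 × [1 − (1+r)^−23] / r × (1+r) = A$643,579.27

A$643,579.27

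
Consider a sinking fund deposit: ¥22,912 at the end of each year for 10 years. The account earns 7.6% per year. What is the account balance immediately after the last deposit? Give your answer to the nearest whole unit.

This is an ordinary annuity: 10 deposits of ¥22,912 at the end of each year.
Periodic rate r = 0.076 per year.
FV = PMT × [((1+r)^n − 1)/r] = 22,912 × [(1+r)^10 − 1] / r = ¥325,677

¥325,677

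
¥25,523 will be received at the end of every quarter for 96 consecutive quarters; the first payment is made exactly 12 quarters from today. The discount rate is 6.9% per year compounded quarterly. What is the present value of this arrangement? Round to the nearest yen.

¥988,507

Ordinary annuity of 96 payments, first payment at period 12.
Periodic rate r = 0.069/4 per quarter; n is counted in quarters.
The ordinary-annuity PV formula values the stream one period before the first payment (period 11); discount that back 11 periods:
PV₀ = 25,523 × [1 − (1+r)^−96] / r × (1+r)^−11 = ¥988,507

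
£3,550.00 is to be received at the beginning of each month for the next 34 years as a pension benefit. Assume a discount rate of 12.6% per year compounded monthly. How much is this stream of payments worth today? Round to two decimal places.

This is an annuity due: 408 payments of £3,550.00 at the beginning of each month.
Periodic rate r = 0.126/12 per month; n is counted in months.
PV = PMT × [(1 − (1+r)^−n)/r] × (1+r) = 3,550 × [1 − (1+r)^−408] / r × (1+r) = £336,828.45

£336,828.45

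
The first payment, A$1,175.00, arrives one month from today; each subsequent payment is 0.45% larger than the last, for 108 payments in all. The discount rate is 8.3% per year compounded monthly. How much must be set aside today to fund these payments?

A$111,135.82

Periodic rate r = 0.083/12 per month; n is counted in months.
Growing ordinary annuity: PV = PMT₁ × [1 − ((1+g)/(1+r))^n] / (r − g) = 1,175 × [1 − ((1+0.0045)/(1+r))^108] / (r − 0.0045) = A$111,135.82.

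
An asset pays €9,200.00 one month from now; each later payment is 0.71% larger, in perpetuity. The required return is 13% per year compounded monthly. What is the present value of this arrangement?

€2,464,285.71

Periodic rate r = 0.13/12 per month.
Growing perpetuity (Gordon): PV = PMT₁ / (r − g) = 9,200 / (r − 0.0071) = €2,464,285.71.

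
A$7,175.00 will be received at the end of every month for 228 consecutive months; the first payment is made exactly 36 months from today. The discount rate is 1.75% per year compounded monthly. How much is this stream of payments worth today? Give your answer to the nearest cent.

A$1,321,710.31

Ordinary annuity of 228 payments, first payment at period 36.
Periodic rate r = 0.0175/12 per month; n is counted in months.
The ordinary-annuity PV formula values the stream one period before the first payment (period 35); discount that back 35 periods:
PV₀ = 7,175 × [1 − (1+r)^−228] / r × (1+r)^−35 = A$1,321,710.31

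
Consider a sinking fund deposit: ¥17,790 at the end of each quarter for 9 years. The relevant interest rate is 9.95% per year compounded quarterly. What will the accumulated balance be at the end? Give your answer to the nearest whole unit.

¥1,016,893

This is an ordinary annuity: 36 deposits of ¥17,790 at the end of each quarter.
Periodic rate r = 0.0995/4 per quarter; n is counted in quarters.
FV = PMT × [((1+r)^n − 1)/r] = 17,790 × [(1+r)^36 − 1] / r = ¥1,016,893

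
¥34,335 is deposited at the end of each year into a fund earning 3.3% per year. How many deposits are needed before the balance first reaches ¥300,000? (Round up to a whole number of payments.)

Periodic rate r = 0.033 per year.
Ordinary annuity FV: 300,000 = 34,335 × [((1+r)^n − 1)/r].
(1+r)^n = 1 + 300,000 × r / 34,335, so n = ln(1 + 300,000·r/34,335) / ln(1+r) = 7.80.
Round up to a whole number of payments: n = 8.

8 payments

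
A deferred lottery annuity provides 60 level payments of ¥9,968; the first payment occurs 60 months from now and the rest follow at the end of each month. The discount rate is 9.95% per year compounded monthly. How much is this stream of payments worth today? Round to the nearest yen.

Ordinary annuity of 60 payments, first payment at period 60.
Periodic rate r = 0.0995/12 per month; n is counted in months.
The ordinary-annuity PV formula values the stream one period before the first payment (period 59); discount that back 59 periods:
PV₀ = 9,968 × [1 − (1+r)^−60] / r × (1+r)^−59 = ¥288,555

¥288,555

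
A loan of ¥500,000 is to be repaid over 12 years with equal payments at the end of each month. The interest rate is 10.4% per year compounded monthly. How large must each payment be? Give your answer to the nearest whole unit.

¥6,091

Level ordinary annuity; solve PV = PMT × [(1 − (1+r)^−n)/r] for PMT.
Periodic rate r = 0.104/12 per month; n is counted in months.
With n = 144: PMT = 500,000 / ([(1 − (1+r)^−n)/r]) = ¥6,091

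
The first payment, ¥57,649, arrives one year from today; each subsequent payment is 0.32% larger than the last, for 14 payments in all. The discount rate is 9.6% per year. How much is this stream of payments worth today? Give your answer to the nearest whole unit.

Periodic rate r = 0.096 per year.
Growing ordinary annuity: PV = PMT₁ × [1 − ((1+g)/(1+r))^n] / (r − g) = 57,649 × [1 − ((1+0.0032)/(1+r))^14] / (r − 0.0032) = ¥441,197.

¥441,197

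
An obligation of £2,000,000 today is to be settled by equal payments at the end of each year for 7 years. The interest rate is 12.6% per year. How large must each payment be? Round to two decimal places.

Level ordinary annuity; solve PV = PMT × [(1 − (1+r)^−n)/r] for PMT.
Periodic rate r = 0.126 per year.
With n = 7: PMT = 2,000,000 / ([(1 − (1+r)^−n)/r]) = £446,605.68

£446,605.68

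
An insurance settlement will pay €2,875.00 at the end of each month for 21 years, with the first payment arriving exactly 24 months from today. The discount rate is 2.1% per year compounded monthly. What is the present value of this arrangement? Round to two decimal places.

€562,370.82

Ordinary annuity of 252 payments, first payment at period 24.
Periodic rate r = 0.021/12 per month; n is counted in months.
The ordinary-annuity PV formula values the stream one period before the first payment (period 23); discount that back 23 periods:
PV₀ = 2,875 × [1 − (1+r)^−252] / r × (1+r)^−23 = €562,370.82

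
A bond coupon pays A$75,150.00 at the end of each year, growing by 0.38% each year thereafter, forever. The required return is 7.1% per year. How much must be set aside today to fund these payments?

A$1,118,303.57

Periodic rate r = 0.071 per year.
Growing perpetuity (Gordon): PV = PMT₁ / (r − g) = 75,150 / (r − 0.0038) = A$1,118,303.57.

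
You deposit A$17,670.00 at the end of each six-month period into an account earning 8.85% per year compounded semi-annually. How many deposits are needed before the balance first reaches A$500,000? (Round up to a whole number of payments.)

Periodic rate r = 0.0885/2 per half-year; n is counted in half-years.
Ordinary annuity FV: 500,000 = 17,670 × [((1+r)^n − 1)/r].
(1+r)^n = 1 + 500,000 × r / 17,670, so n = ln(1 + 500,000·r/17,670) / ln(1+r) = 18.75.
Round up to a whole number of payments: n = 19.

19 payments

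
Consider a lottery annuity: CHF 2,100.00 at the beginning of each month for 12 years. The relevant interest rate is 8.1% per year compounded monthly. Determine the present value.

CHF 194,327.70

This is an annuity due: 144 payments of CHF 2,100.00 at the beginning of each month.
Periodic rate r = 0.081/12 per month; n is counted in months.
PV = PMT × [(1 − (1+r)^−n)/r] × (1+r) = 2,100 × [1 − (1+r)^−144] / r × (1+r) = CHF 194,327.70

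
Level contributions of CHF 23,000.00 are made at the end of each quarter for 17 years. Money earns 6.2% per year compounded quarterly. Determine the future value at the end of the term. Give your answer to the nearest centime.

This is an ordinary annuity: 68 deposits of CHF 23,000.00 at the end of each quarter.
Periodic rate r = 0.062/4 per quarter; n is counted in quarters.
FV = PMT × [((1+r)^n − 1)/r] = 23,000 × [(1+r)^68 − 1] / r = CHF 2,739,227.66

CHF 2,739,227.66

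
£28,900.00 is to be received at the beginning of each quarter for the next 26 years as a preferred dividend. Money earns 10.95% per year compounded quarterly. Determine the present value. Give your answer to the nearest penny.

This is an annuity due: 104 payments of £28,900.00 at the beginning of each quarter.
Periodic rate r = 0.1095/4 per quarter; n is counted in quarters.
PV = PMT × [(1 − (1+r)^−n)/r] × (1+r) = 28,900 × [1 − (1+r)^−104] / r × (1+r) = £1,019,225.88

£1,019,225.88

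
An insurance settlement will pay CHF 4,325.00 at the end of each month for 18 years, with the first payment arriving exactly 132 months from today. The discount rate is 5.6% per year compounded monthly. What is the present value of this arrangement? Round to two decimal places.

Ordinary annuity of 216 payments, first payment at period 132.
Periodic rate r = 0.056/12 per month; n is counted in months.
The ordinary-annuity PV formula values the stream one period before the first payment (period 131); discount that back 131 periods:
PV₀ = 4,325 × [1 − (1+r)^−216] / r × (1+r)^−131 = CHF 319,389.87

CHF 319,389.87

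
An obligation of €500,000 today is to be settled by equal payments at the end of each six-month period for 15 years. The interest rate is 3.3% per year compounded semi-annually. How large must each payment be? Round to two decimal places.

€21,264.98

Level ordinary annuity; solve PV = PMT × [(1 − (1+r)^−n)/r] for PMT.
Periodic rate r = 0.033/2 per half-year; n is counted in half-years.
With n = 30: PMT = 500,000 / ([(1 − (1+r)^−n)/r]) = €21,264.98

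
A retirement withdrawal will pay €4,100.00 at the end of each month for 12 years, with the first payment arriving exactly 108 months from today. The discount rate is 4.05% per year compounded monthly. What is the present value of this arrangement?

€325,641.32

Ordinary annuity of 144 payments, first payment at period 108.
Periodic rate r = 0.0405/12 per month; n is counted in months.
The ordinary-annuity PV formula values the stream one period before the first payment (period 107); discount that back 107 periods:
PV₀ = 4,100 × [1 − (1+r)^−144] / r × (1+r)^−107 = €325,641.32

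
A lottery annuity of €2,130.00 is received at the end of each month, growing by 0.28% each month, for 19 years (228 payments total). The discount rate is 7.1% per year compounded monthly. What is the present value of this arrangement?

€346,586.44

Periodic rate r = 0.071/12 per month; n is counted in months.
Growing ordinary annuity: PV = PMT₁ × [1 − ((1+g)/(1+r))^n] / (r − g) = 2,130 × [1 − ((1+0.0028)/(1+r))^228] / (r − 0.0028) = €346,586.44.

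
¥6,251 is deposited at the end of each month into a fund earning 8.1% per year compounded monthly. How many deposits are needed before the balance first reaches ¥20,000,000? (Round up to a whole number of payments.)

464 payments

Periodic rate r = 0.081/12 per month; n is counted in months.
Ordinary annuity FV: 20,000,000 = 6,251 × [((1+r)^n − 1)/r].
(1+r)^n = 1 + 20,000,000 × r / 6,251, so n = ln(1 + 20,000,000·r/6,251) / ln(1+r) = 463.45.
Round up to a whole number of payments: n = 464.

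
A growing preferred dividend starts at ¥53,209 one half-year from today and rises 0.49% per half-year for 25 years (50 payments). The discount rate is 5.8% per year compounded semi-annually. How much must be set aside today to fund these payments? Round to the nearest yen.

¥1,532,783

Periodic rate r = 0.058/2 per half-year; n is counted in half-years.
Growing ordinary annuity: PV = PMT₁ × [1 − ((1+g)/(1+r))^n] / (r − g) = 53,209 × [1 − ((1+0.0049)/(1+r))^50] / (r − 0.0049) = ¥1,532,783.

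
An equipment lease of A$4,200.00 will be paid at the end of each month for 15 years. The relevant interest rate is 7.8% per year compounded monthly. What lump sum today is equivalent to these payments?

This is an ordinary annuity: 180 payments of A$4,200.00 at the end of each month.
Periodic rate r = 0.078/12 per month; n is counted in months.
PV = PMT × [(1 − (1+r)^−n)/r] = 4,200 × [1 − (1+r)^−180] / r = A$444,848.33

A$444,848.33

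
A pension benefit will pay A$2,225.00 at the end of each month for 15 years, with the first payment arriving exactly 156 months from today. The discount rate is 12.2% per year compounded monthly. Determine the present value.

Ordinary annuity of 180 payments, first payment at period 156.
Periodic rate r = 0.122/12 per month; n is counted in months.
The ordinary-annuity PV formula values the stream one period before the first payment (period 155); discount that back 155 periods:
PV₀ = 2,225 × [1 − (1+r)^−180] / r × (1+r)^−155 = A$38,240.69

A$38,240.69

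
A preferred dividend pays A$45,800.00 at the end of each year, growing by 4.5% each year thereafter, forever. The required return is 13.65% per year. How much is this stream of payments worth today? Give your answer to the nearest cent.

Periodic rate r = 0.1365 per year.
Growing perpetuity (Gordon): PV = PMT₁ / (r − g) = 45,800 / (r − 0.045) = A$500,546.45.

A$500,546.45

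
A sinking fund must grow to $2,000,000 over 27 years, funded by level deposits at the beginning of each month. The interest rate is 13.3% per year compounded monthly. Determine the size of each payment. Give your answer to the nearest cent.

$634.35

Level annuity due; solve FV = PMT × [((1+r)^n − 1)/r] × (1+r) for PMT.
Periodic rate r = 0.133/12 per month; n is counted in months.
With n = 324: PMT = 2,000,000 / ([((1+r)^n − 1)/r] × (1+r)) = $634.35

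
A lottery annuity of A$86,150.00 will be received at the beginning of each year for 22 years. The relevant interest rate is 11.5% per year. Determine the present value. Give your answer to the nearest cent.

A$759,110.21

This is an annuity due: 22 payments of A$86,150.00 at the beginning of each year.
Periodic rate r = 0.115 per year.
PV = PMT × [(1 − (1+r)^−n)/r] × (1+r) = 86,150 × [1 − (1+r)^−22] / r × (1+r) = A$759,110.21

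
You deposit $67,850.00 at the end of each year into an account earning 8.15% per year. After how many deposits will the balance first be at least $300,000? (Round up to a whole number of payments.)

Periodic rate r = 0.0815 per year.
Ordinary annuity FV: 300,000 = 67,850 × [((1+r)^n − 1)/r].
(1+r)^n = 1 + 300,000 × r / 67,850, so n = ln(1 + 300,000·r/67,850) / ln(1+r) = 3.93.
Round up to a whole number of payments: n = 4.

4 payments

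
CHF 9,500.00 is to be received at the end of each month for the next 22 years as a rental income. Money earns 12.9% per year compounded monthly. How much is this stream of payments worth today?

This is an ordinary annuity: 264 payments of CHF 9,500.00 at the end of each month.
Periodic rate r = 0.129/12 per month; n is counted in months.
PV = PMT × [(1 − (1+r)^−n)/r] = 9,500 × [1 − (1+r)^−264] / r = CHF 831,196.04

CHF 831,196.04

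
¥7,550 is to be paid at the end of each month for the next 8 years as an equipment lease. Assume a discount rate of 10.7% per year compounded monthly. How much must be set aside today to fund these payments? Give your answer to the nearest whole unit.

This is an ordinary annuity: 96 payments of ¥7,550 at the end of each month.
Periodic rate r = 0.107/12 per month; n is counted in months.
PV = PMT × [(1 − (1+r)^−n)/r] = 7,550 × [1 − (1+r)^−96] / r = ¥485,622

¥485,622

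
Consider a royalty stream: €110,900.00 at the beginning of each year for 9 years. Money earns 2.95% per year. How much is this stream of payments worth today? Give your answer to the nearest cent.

€891,028.46

This is an annuity due: 9 payments of €110,900.00 at the beginning of each year.
Periodic rate r = 0.0295 per year.
PV = PMT × [(1 − (1+r)^−n)/r] × (1+r) = 110,900 × [1 − (1+r)^−9] / r × (1+r) = €891,028.46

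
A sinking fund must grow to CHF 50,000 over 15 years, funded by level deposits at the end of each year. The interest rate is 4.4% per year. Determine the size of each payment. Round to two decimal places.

Level ordinary annuity; solve FV = PMT × [((1+r)^n − 1)/r] for PMT.
Periodic rate r = 0.044 per year.
With n = 15: PMT = 50,000 / ([((1+r)^n − 1)/r]) = CHF 2,423.74

CHF 2,423.74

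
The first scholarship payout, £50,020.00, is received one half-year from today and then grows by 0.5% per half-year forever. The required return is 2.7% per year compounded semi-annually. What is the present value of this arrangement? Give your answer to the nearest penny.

£5,884,705.88

Periodic rate r = 0.027/2 per half-year.
Growing perpetuity (Gordon): PV = PMT₁ / (r − g) = 50,020 / (r − 0.005) = £5,884,705.88.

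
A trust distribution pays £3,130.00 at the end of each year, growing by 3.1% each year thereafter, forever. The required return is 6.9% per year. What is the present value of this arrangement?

£82,368.42

Periodic rate r = 0.069 per year.
Growing perpetuity (Gordon): PV = PMT₁ / (r − g) = 3,130 / (r − 0.031) = £82,368.42.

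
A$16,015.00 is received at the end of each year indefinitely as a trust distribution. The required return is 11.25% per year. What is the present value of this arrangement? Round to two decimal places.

Periodic rate r = 0.1125 per year.
Level perpetuity: PV = PMT / r = 16,015 / (0.1125) = A$142,355.56.

A$142,355.56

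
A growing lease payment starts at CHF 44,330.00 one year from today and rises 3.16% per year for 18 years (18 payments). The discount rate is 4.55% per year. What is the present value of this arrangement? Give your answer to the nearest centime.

CHF 682,786.22

Periodic rate r = 0.0455 per year.
Growing ordinary annuity: PV = PMT₁ × [1 − ((1+g)/(1+r))^n] / (r − g) = 44,330 × [1 − ((1+0.0316)/(1+r))^18] / (r − 0.0316) = CHF 682,786.22.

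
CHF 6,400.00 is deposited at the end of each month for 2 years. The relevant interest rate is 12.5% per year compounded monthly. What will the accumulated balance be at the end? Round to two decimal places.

This is an ordinary annuity: 24 deposits of CHF 6,400.00 at the end of each month.
Periodic rate r = 0.125/12 per month; n is counted in months.
FV = PMT × [((1+r)^n − 1)/r] = 6,400 × [(1+r)^24 − 1] / r = CHF 173,485.73

CHF 173,485.73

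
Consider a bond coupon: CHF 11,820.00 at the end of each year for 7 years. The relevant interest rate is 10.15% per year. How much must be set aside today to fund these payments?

This is an ordinary annuity: 7 payments of CHF 11,820.00 at the end of each year.
Periodic rate r = 0.1015 per year.
PV = PMT × [(1 − (1+r)^−n)/r] = 11,820 × [1 − (1+r)^−7] / r = CHF 57,261.62

CHF 57,261.62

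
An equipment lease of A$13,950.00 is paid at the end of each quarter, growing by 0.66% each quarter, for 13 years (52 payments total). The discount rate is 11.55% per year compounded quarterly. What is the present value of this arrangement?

Periodic rate r = 0.1155/4 per quarter; n is counted in quarters.
Growing ordinary annuity: PV = PMT₁ × [1 − ((1+g)/(1+r))^n] / (r − g) = 13,950 × [1 − ((1+0.0066)/(1+r))^52] / (r − 0.0066) = A$425,602.68.

A$425,602.68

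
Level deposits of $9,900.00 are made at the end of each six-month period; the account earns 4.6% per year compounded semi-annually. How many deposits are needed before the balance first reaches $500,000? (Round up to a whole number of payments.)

34 payments

Periodic rate r = 0.046/2 per half-year; n is counted in half-years.
Ordinary annuity FV: 500,000 = 9,900 × [((1+r)^n − 1)/r].
(1+r)^n = 1 + 500,000 × r / 9,900, so n = ln(1 + 500,000·r/9,900) / ln(1+r) = 33.90.
Round up to a whole number of payments: n = 34.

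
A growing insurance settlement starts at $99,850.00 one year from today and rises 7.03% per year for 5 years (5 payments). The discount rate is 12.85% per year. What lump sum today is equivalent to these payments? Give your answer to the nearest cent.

Periodic rate r = 0.1285 per year.
Growing ordinary annuity: PV = PMT₁ × [1 − ((1+g)/(1+r))^n] / (r − g) = 99,850 × [1 − ((1+0.0703)/(1+r))^5] / (r − 0.0703) = $399,062.89.

$399,062.89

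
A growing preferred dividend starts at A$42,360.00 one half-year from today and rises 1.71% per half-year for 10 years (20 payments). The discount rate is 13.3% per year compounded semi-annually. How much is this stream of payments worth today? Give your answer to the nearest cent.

A$525,377.63

Periodic rate r = 0.133/2 per half-year; n is counted in half-years.
Growing ordinary annuity: PV = PMT₁ × [1 − ((1+g)/(1+r))^n] / (r − g) = 42,360 × [1 − ((1+0.0171)/(1+r))^20] / (r − 0.0171) = A$525,377.63.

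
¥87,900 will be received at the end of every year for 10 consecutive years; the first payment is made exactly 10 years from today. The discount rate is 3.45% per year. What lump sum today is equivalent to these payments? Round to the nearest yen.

Ordinary annuity of 10 payments, first payment at period 10.
Periodic rate r = 0.0345 per year.
The ordinary-annuity PV formula values the stream one period before the first payment (period 9); discount that back 9 periods:
PV₀ = 87,900 × [1 − (1+r)^−10] / r × (1+r)^−9 = ¥540,077

¥540,077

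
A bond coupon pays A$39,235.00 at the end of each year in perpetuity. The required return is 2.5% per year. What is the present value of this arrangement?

Periodic rate r = 0.025 per year.
Level perpetuity: PV = PMT / r = 39,235 / (0.025) = A$1,569,400.00.

A$1,569,400.00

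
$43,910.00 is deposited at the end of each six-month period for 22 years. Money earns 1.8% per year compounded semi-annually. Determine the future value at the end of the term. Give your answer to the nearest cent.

$2,357,672.36

This is an ordinary annuity: 44 deposits of $43,910.00 at the end of each six-month period.
Periodic rate r = 0.018/2 per half-year; n is counted in half-years.
FV = PMT × [((1+r)^n − 1)/r] = 43,910 × [(1+r)^44 − 1] / r = $2,357,672.36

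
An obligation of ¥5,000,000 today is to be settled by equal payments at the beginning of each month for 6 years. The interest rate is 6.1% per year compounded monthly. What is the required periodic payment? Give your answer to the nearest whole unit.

¥82,680

Level annuity due; solve PV = PMT × [(1 − (1+r)^−n)/r] × (1+r) for PMT.
Periodic rate r = 0.061/12 per month; n is counted in months.
With n = 72: PMT = 5,000,000 / ([(1 − (1+r)^−n)/r] × (1+r)) = ¥82,680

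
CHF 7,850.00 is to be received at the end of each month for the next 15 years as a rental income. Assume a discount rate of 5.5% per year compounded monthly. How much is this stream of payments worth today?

CHF 960,734.18

This is an ordinary annuity: 180 payments of CHF 7,850.00 at the end of each month.
Periodic rate r = 0.055/12 per month; n is counted in months.
PV = PMT × [(1 − (1+r)^−n)/r] = 7,850 × [1 − (1+r)^−180] / r = CHF 960,734.18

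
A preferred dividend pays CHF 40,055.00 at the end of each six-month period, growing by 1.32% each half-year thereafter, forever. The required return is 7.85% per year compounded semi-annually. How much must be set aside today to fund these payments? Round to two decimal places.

Periodic rate r = 0.0785/2 per half-year.
Growing perpetuity (Gordon): PV = PMT₁ / (r − g) = 40,055 / (r − 0.0132) = CHF 1,537,619.96.

CHF 1,537,619.96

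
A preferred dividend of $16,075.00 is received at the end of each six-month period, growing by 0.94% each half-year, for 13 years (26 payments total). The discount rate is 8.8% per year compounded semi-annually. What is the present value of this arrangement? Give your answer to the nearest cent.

$271,172.55

Periodic rate r = 0.088/2 per half-year; n is counted in half-years.
Growing ordinary annuity: PV = PMT₁ × [1 − ((1+g)/(1+r))^n] / (r − g) = 16,075 × [1 − ((1+0.0094)/(1+r))^26] / (r − 0.0094) = $271,172.55.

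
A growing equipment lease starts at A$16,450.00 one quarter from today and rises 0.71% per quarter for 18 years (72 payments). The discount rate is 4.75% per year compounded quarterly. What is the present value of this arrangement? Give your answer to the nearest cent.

Periodic rate r = 0.0475/4 per quarter; n is counted in quarters.
Growing ordinary annuity: PV = PMT₁ × [1 − ((1+g)/(1+r))^n] / (r − g) = 16,450 × [1 − ((1+0.0071)/(1+r))^72] / (r − 0.0071) = A$994,354.81.

A$994,354.81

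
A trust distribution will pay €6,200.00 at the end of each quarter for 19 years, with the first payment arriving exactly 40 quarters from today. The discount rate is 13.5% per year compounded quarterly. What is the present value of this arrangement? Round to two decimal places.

Ordinary annuity of 76 payments, first payment at period 40.
Periodic rate r = 0.135/4 per quarter; n is counted in quarters.
The ordinary-annuity PV formula values the stream one period before the first payment (period 39); discount that back 39 periods:
PV₀ = 6,200 × [1 − (1+r)^−76] / r × (1+r)^−39 = €46,300.37

€46,300.37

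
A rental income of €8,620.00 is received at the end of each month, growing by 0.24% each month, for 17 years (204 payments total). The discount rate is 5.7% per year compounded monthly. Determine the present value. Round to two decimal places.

Periodic rate r = 0.057/12 per month; n is counted in months.
Growing ordinary annuity: PV = PMT₁ × [1 − ((1+g)/(1+r))^n] / (r − g) = 8,620 × [1 − ((1+0.0024)/(1+r))^204] / (r − 0.0024) = €1,393,091.40.

€1,393,091.40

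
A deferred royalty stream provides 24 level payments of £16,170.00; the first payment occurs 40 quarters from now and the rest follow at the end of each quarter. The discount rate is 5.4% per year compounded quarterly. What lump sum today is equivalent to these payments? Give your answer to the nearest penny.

Ordinary annuity of 24 payments, first payment at period 40.
Periodic rate r = 0.054/4 per quarter; n is counted in quarters.
The ordinary-annuity PV formula values the stream one period before the first payment (period 39); discount that back 39 periods:
PV₀ = 16,170 × [1 − (1+r)^−24] / r × (1+r)^−39 = £195,374.28

£195,374.28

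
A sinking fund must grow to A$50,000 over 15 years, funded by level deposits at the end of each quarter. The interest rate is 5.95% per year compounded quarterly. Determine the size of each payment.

A$521.84

Level ordinary annuity; solve FV = PMT × [((1+r)^n − 1)/r] for PMT.
Periodic rate r = 0.0595/4 per quarter; n is counted in quarters.
With n = 60: PMT = 50,000 / ([((1+r)^n − 1)/r]) = A$521.84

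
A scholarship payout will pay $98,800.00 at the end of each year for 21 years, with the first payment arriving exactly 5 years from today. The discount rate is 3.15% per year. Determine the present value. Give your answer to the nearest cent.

Ordinary annuity of 21 payments, first payment at period 5.
Periodic rate r = 0.0315 per year.
The ordinary-annuity PV formula values the stream one period before the first payment (period 4); discount that back 4 periods:
PV₀ = 98,800 × [1 − (1+r)^−21] / r × (1+r)^−4 = $1,326,078.66

$1,326,078.66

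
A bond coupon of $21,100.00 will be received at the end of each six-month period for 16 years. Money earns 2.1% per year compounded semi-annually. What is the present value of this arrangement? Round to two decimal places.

This is an ordinary annuity: 32 payments of $21,100.00 at the end of each six-month period.
Periodic rate r = 0.021/2 per half-year; n is counted in half-years.
PV = PMT × [(1 − (1+r)^−n)/r] = 21,100 × [1 − (1+r)^−32] / r = $570,953.86

$570,953.86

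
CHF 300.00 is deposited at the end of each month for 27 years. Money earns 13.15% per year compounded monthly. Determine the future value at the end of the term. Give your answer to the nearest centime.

This is an ordinary annuity: 324 deposits of CHF 300.00 at the end of each month.
Periodic rate r = 0.1315/12 per month; n is counted in months.
FV = PMT × [((1+r)^n − 1)/r] = 300 × [(1+r)^324 − 1] / r = CHF 907,925.56

CHF 907,925.56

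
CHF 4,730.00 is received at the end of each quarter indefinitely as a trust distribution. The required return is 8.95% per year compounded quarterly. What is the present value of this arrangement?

CHF 211,396.65

Periodic rate r = 0.0895/4 per quarter.
Level perpetuity: PV = PMT / r = 4,730 / (0.0895/4) = CHF 211,396.65.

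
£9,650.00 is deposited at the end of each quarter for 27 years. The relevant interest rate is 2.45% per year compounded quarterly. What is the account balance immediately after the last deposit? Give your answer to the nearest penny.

This is an ordinary annuity: 108 deposits of £9,650.00 at the end of each quarter.
Periodic rate r = 0.0245/4 per quarter; n is counted in quarters.
FV = PMT × [((1+r)^n − 1)/r] = 9,650 × [(1+r)^108 − 1] / r = £1,471,197.45

£1,471,197.45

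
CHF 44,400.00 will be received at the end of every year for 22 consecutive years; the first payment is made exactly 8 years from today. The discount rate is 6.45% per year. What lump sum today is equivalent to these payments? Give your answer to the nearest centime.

Ordinary annuity of 22 payments, first payment at period 8.
Periodic rate r = 0.0645 per year.
The ordinary-annuity PV formula values the stream one period before the first payment (period 7); discount that back 7 periods:
PV₀ = 44,400 × [1 − (1+r)^−22] / r × (1+r)^−7 = CHF 332,073.54

CHF 332,073.54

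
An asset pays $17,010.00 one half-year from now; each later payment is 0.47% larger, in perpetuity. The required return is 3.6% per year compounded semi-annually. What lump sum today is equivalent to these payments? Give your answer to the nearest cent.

Periodic rate r = 0.036/2 per half-year.
Growing perpetuity (Gordon): PV = PMT₁ / (r − g) = 17,010 / (r − 0.0047) = $1,278,947.37.

$1,278,947.37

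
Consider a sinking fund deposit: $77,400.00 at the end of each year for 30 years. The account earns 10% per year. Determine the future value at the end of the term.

This is an ordinary annuity: 30 deposits of $77,400.00 at the end of each year.
Periodic rate r = 0.1 per year.
FV = PMT × [((1+r)^n − 1)/r] = 77,400 × [(1+r)^30 − 1] / r = $12,731,837.36

$12,731,837.36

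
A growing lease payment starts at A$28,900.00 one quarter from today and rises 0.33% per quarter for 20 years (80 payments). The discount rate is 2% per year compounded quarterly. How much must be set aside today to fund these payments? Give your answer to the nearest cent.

Periodic rate r = 0.02/4 per quarter; n is counted in quarters.
Growing ordinary annuity: PV = PMT₁ × [1 − ((1+g)/(1+r))^n] / (r − g) = 28,900 × [1 − ((1+0.0033)/(1+r))^80] / (r − 0.0033) = A$2,153,333.24.

A$2,153,333.24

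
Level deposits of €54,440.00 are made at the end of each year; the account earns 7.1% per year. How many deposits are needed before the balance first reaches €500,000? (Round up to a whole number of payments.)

Periodic rate r = 0.071 per year.
Ordinary annuity FV: 500,000 = 54,440 × [((1+r)^n − 1)/r].
(1+r)^n = 1 + 500,000 × r / 54,440, so n = ln(1 + 500,000·r/54,440) / ln(1+r) = 7.32.
Round up to a whole number of payments: n = 8.

8 payments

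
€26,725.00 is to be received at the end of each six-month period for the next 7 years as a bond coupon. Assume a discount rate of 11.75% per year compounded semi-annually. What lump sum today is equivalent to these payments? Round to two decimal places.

This is an ordinary annuity: 14 payments of €26,725.00 at the end of each six-month period.
Periodic rate r = 0.1175/2 per half-year; n is counted in half-years.
PV = PMT × [(1 − (1+r)^−n)/r] = 26,725 × [1 − (1+r)^−14] / r = €250,342.47

€250,342.47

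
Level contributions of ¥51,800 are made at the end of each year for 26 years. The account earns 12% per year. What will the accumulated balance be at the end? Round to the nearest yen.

¥7,787,298

This is an ordinary annuity: 26 deposits of ¥51,800 at the end of each year.
Periodic rate r = 0.12 per year.
FV = PMT × [((1+r)^n − 1)/r] = 51,800 × [(1+r)^26 − 1] / r = ¥7,787,298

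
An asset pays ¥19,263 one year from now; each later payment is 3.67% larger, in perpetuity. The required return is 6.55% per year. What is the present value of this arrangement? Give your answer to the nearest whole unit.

¥668,854

Periodic rate r = 0.0655 per year.
Growing perpetuity (Gordon): PV = PMT₁ / (r − g) = 19,263 / (r − 0.0367) = ¥668,854.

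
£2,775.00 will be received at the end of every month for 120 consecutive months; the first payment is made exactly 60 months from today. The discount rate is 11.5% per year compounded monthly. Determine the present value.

£112,435.53

Ordinary annuity of 120 payments, first payment at period 60.
Periodic rate r = 0.115/12 per month; n is counted in months.
The ordinary-annuity PV formula values the stream one period before the first payment (period 59); discount that back 59 periods:
PV₀ = 2,775 × [1 − (1+r)^−120] / r × (1+r)^−59 = £112,435.53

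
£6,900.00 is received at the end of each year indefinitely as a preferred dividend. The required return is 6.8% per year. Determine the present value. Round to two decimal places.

£101,470.59

Periodic rate r = 0.068 per year.
Level perpetuity: PV = PMT / r = 6,900 / (0.068) = £101,470.59.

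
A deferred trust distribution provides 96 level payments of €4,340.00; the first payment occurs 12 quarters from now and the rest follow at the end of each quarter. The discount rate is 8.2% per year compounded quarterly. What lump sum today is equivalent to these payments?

Ordinary annuity of 96 payments, first payment at period 12.
Periodic rate r = 0.082/4 per quarter; n is counted in quarters.
The ordinary-annuity PV formula values the stream one period before the first payment (period 11); discount that back 11 periods:
PV₀ = 4,340 × [1 − (1+r)^−96] / r × (1+r)^−11 = €145,212.58

€145,212.58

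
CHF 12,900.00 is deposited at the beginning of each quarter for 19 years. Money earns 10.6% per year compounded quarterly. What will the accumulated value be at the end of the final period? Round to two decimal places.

CHF 3,147,706.52

This is an annuity due: 76 deposits of CHF 12,900.00 at the beginning of each quarter.
Periodic rate r = 0.106/4 per quarter; n is counted in quarters.
FV = PMT × [((1+r)^n − 1)/r] × (1+r) = 12,900 × [(1+r)^76 − 1] / r × (1+r) = CHF 3,147,706.52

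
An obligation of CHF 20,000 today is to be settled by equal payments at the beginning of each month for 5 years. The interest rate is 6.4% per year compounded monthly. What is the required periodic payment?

CHF 388.32

Level annuity due; solve PV = PMT × [(1 − (1+r)^−n)/r] × (1+r) for PMT.
Periodic rate r = 0.064/12 per month; n is counted in months.
With n = 60: PMT = 20,000 / ([(1 − (1+r)^−n)/r] × (1+r)) = CHF 388.32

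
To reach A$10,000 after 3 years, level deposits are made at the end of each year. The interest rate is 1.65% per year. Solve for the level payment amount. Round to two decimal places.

Level ordinary annuity; solve FV = PMT × [((1+r)^n − 1)/r] for PMT.
Periodic rate r = 0.0165 per year.
With n = 3: PMT = 10,000 / ([((1+r)^n − 1)/r]) = A$3,278.93

A$3,278.93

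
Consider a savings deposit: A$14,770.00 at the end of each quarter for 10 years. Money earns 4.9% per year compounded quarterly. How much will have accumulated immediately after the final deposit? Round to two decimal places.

This is an ordinary annuity: 40 deposits of A$14,770.00 at the end of each quarter.
Periodic rate r = 0.049/4 per quarter; n is counted in quarters.
FV = PMT × [((1+r)^n − 1)/r] = 14,770 × [(1+r)^40 − 1] / r = A$756,542.43

A$756,542.43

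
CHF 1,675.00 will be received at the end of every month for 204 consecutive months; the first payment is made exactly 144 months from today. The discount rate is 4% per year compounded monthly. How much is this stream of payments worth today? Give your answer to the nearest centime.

CHF 153,867.16

Ordinary annuity of 204 payments, first payment at period 144.
Periodic rate r = 0.04/12 per month; n is counted in months.
The ordinary-annuity PV formula values the stream one period before the first payment (period 143); discount that back 143 periods:
PV₀ = 1,675 × [1 − (1+r)^−204] / r × (1+r)^−143 = CHF 153,867.16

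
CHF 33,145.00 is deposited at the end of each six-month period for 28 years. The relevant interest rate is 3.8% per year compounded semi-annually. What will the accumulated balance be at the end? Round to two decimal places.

This is an ordinary annuity: 56 deposits of CHF 33,145.00 at the end of each six-month period.
Periodic rate r = 0.038/2 per half-year; n is counted in half-years.
FV = PMT × [((1+r)^n − 1)/r] = 33,145 × [(1+r)^56 − 1] / r = CHF 3,260,695.09

CHF 3,260,695.09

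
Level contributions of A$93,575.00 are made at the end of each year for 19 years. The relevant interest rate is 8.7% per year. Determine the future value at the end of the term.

A$4,172,523.10

This is an ordinary annuity: 19 deposits of A$93,575.00 at the end of each year.
Periodic rate r = 0.087 per year.
FV = PMT × [((1+r)^n − 1)/r] = 93,575 × [(1+r)^19 − 1] / r = A$4,172,523.10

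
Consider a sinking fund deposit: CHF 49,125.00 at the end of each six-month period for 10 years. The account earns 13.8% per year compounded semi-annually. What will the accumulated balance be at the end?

This is an ordinary annuity: 20 deposits of CHF 49,125.00 at the end of each six-month period.
Periodic rate r = 0.138/2 per half-year; n is counted in half-years.
FV = PMT × [((1+r)^n − 1)/r] = 49,125 × [(1+r)^20 − 1] / r = CHF 1,992,049.02

CHF 1,992,049.02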